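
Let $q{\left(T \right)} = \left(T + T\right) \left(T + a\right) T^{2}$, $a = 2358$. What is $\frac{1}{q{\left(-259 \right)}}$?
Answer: $- \frac{1}{72935963842} \approx -1.3711 \cdot 10^{-11}$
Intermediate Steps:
$q{\left(T \right)} = 2 T^{3} \left(2358 + T\right)$ ($q{\left(T \right)} = \left(T + T\right) \left(T + 2358\right) T^{2} = 2 T \left(2358 + T\right) T^{2} = 2 T^{3} \left(2358 + T\right)$)
$\frac{1}{q{\left(-259 \right)}} = \frac{1}{2 \left(-259\right)^{3} \left(2358 - 259\right)} = \frac{1}{2 \left(-17373979\right) 2099} = \frac{1}{-72935963842} = - \frac{1}{72935963842}$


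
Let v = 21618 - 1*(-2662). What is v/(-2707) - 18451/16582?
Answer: -452557817/44887474 ≈ -10.082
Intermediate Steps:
v = 24280 (v = 21618 + 2662 = 24280)
v/(-2707) - 18451/16582 = 24280/(-2707) - 18451/16582 = 24280*(-1/2707) - 18451*1/16582 = -24280/2707 - 18451/16582 = -452557817/44887474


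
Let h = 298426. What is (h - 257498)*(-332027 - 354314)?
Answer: -28090564448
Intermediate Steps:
(h - 257498)*(-332027 - 354314) = (298426 - 257498)*(-332027 - 354314) = 40928*(-686341) = -28090564448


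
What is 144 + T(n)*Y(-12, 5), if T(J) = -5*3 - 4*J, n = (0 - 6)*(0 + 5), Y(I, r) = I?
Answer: -1116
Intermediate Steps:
n = -30 (n = -6*5 = -30)
T(J) = -15 - 4*J
144 + T(n)*Y(-12, 5) = 144 + (-15 - 4*(-30))*(-12) = 144 + (-15 + 120)*(-12) = 144 + 105*(-12) = 144 - 1260 = -1116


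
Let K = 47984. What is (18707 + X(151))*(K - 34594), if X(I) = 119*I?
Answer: 491091640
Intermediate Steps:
(18707 + X(151))*(K - 34594) = (18707 + 119*151)*(47984 - 34594) = (18707 + 17969)*13390 = 36676*13390 = 491091640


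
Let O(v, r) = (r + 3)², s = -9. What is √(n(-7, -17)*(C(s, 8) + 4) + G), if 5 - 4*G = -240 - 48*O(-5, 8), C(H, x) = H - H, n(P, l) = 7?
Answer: 3*√685/2 ≈ 39.259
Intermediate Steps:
C(H, x) = 0
O(v, r) = (3 + r)²
G = 6053/4 (G = 5/4 - (-240 - 48*(3 + 8)²)/4 = 5/4 - (-240 - 48*11²)/4 = 5/4 - (-240 - 48*121)/4 = 5/4 - (-240 - 5808)/4 = 5/4 - ¼*(-6048) = 5/4 + 1512 = 6053/4 ≈ 1513.3)
√(n(-7, -17)*(C(s, 8) + 4) + G) = √(7*(0 + 4) + 6053/4) = √(7*4 + 6053/4) = √(28 + 6053/4) = √(6165/4) = 3*√685/2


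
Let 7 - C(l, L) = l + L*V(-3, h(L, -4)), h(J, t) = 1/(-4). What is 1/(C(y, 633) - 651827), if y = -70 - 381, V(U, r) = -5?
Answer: -1/648204 ≈ -1.5427e-6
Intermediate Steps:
h(J, t) = -¼
y = -451
C(l, L) = 7 - l + 5*L (C(l, L) = 7 - (l + L*(-5)) = 7 - (l - 5*L) = 7 + (-l + 5*L) = 7 - l + 5*L)
1/(C(y, 633) - 651827) = 1/((7 - 1*(-451) + 5*633) - 651827) = 1/((7 + 451 + 3165) - 651827) = 1/(3623 - 651827) = 1/(-648204) = -1/648204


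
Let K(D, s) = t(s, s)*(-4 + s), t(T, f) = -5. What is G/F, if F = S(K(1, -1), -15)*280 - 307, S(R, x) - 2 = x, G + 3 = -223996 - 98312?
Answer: 322311/3947 ≈ 81.660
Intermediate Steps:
K(D, s) = 20 - 5*s (K(D, s) = -5*(-4 + s) = 20 - 5*s)
G = -322311 (G = -3 + (-223996 - 98312) = -3 - 322308 = -322311)
S(R, x) = 2 + x
F = -3947 (F = (2 - 15)*280 - 307 = -13*280 - 307 = -3640 - 307 = -3947)
G/F = -322311/(-3947) = -322311*(-1/3947) = 322311/3947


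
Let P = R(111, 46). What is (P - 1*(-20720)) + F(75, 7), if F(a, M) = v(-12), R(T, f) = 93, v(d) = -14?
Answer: 20799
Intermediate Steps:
F(a, M) = -14
P = 93
(P - 1*(-20720)) + F(75, 7) = (93 - 1*(-20720)) - 14 = (93 + 20720) - 14 = 20813 - 14 = 20799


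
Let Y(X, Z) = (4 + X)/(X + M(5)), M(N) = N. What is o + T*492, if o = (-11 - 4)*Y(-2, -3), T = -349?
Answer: -171718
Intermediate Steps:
Y(X, Z) = (4 + X)/(5 + X) (Y(X, Z) = (4 + X)/(X + 5) = (4 + X)/(5 + X))
o = -10 (o = (-11 - 4)*((4 - 2)/(5 - 2)) = -15*2/3 = -5*2 = -15*⅔ = -10)
o + T*492 = -10 - 349*492 = -10 - 171708 = -171718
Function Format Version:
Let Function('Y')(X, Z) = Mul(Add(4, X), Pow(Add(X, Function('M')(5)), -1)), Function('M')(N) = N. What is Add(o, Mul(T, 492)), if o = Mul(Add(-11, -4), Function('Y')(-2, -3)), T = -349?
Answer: -171718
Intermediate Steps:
Function('Y')(X, Z) = Mul(Pow(Add(5, X), -1), Add(4, X)) (Function('Y')(X, Z) = Mul(Add(4, X), Pow(Add(X, 5), -1)) = Mul(Add(4, X), Pow(Add(5, X), -1)) = Mul(Pow(Add(5, X), -1), Add(4, X)))
o = -10 (o = Mul(Add(-11, -4), Mul(Pow(Add(5, -2), -1), Add(4, -2))) = Mul(-15, Mul(Pow(3, -1), 2)) = Mul(-15, Mul(Rational(1, 3), 2)) = Mul(-15, Rational(2, 3)) = -10)
Add(o, Mul(T, 492)) = Add(-10, Mul(-349, 492)) = Add(-10, -171708) = -171718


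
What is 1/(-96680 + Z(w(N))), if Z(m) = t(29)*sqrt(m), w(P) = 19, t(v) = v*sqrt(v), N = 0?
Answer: -96680/9346559009 - 29*sqrt(551)/9346559009 ≈ -1.0417e-5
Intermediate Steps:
t(v) = v**(3/2)
Z(m) = 29*sqrt(29)*sqrt(m) (Z(m) = 29**(3/2)*sqrt(m) = (29*sqrt(29))*sqrt(m) = 29*sqrt(29)*sqrt(m))
1/(-96680 + Z(w(N))) = 1/(-96680 + 29*sqrt(29)*sqrt(19)) = 1/(-96680 + 29*sqrt(551))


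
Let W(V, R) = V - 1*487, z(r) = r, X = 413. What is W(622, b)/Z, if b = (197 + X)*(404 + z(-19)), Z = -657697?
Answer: -135/657697 ≈ -0.00020526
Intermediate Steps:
b = 234850 (b = (197 + 413)*(404 - 19) = 610*385 = 234850)
W(V, R) = -487 + V (W(V, R) = V - 487 = -487 + V)
W(622, b)/Z = (-487 + 622)/(-657697) = 135*(-1/657697) = -135/657697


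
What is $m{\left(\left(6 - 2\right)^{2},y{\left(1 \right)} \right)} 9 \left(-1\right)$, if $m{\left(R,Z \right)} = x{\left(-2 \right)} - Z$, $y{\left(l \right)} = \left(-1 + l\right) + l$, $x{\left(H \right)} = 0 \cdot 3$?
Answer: $9$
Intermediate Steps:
$x{\left(H \right)} = 0$
$y{\left(l \right)} = -1 + 2 l$
$m{\left(R,Z \right)} = - Z$ ($m{\left(R,Z \right)} = 0 - Z = - Z$)
$m{\left(\left(6 - 2\right)^{2},y{\left(1 \right)} \right)} 9 \left(-1\right) = - (-1 + 2 \cdot 1) 9 \left(-1\right) = - (-1 + 2) 9 \left(-1\right) = \left(-1\right) 1 \cdot 9 \left(-1\right) = \left(-1\right) 9 \left(-1\right) = \left(-9\right) \left(-1\right) = 9$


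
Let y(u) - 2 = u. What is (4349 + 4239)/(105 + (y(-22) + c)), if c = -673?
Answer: -2147/147 ≈ -14.605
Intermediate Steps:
y(u) = 2 + u
(4349 + 4239)/(105 + (y(-22) + c)) = (4349 + 4239)/(105 + ((2 - 22) - 673)) = 8588/(105 + (-20 - 673)) = 8588/(105 - 693) = 8588/(-588) = 8588*(-1/588) = -2147/147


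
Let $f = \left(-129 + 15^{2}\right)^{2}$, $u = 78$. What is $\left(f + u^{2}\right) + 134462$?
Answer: $149762$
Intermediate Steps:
$f = 9216$ ($f = \left(-129 + 225\right)^{2} = 96^{2} = 9216$)
$\left(f + u^{2}\right) + 134462 = \left(9216 + 78^{2}\right) + 134462 = \left(9216 + 6084\right) + 134462 = 15300 + 134462 = 149762$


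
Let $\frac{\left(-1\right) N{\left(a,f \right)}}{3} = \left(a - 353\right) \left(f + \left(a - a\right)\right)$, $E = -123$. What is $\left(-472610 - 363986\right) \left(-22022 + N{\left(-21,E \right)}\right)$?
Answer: $133878784688$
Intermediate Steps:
$N{\left(a,f \right)} = - 3 f \left(-353 + a\right)$ ($N{\left(a,f \right)} = - 3 \left(a - 353\right) \left(f + \left(a - a\right)\right) = - 3 \left(-353 + a\right) \left(f + 0\right) = - 3 \left(-353 + a\right) f = - 3 f \left(-353 + a\right)$)
$\left(-472610 - 363986\right) \left(-22022 + N{\left(-21,E \right)}\right) = \left(-472610 - 363986\right) \left(-22022 + 3 \left(-123\right) \left(353 - -21\right)\right) = - 836596 \left(-22022 + 3 \left(-123\right) \left(353 + 21\right)\right) = - 836596 \left(-22022 + 3 \left(-123\right) 374\right) = - 836596 \left(-22022 - 138006\right) = \left(-836596\right) \left(-160028\right) = 133878784688$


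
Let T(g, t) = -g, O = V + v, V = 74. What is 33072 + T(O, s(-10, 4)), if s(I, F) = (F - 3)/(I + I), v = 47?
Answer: 32951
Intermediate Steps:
O = 121 (O = 74 + 47 = 121)
s(I, F) = (-3 + F)/(2*I) (s(I, F) = (-3 + F)/((2*I)) = (-3 + F)*(1/(2*I)) = (-3 + F)/(2*I))
33072 + T(O, s(-10, 4)) = 33072 - 1*121 = 33072 - 121 = 32951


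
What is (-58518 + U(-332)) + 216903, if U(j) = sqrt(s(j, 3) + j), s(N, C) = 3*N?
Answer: 158385 + 4*I*sqrt(83) ≈ 1.5839e+5 + 36.442*I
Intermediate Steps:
U(j) = 2*sqrt(j) (U(j) = sqrt(3*j + j) = sqrt(4*j) = 2*sqrt(j))
(-58518 + U(-332)) + 216903 = (-58518 + 2*sqrt(-332)) + 216903 = (-58518 + 2*(2*I*sqrt(83))) + 216903 = (-58518 + 4*I*sqrt(83)) + 216903 = 158385 + 4*I*sqrt(83)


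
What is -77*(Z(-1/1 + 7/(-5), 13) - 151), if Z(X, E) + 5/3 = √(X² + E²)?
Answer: 35266/3 - 77*√4369/5 ≈ 10737.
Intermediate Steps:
Z(X, E) = -5/3 + √(E² + X²) (Z(X, E) = -5/3 + √(X² + E²) = -5/3 + √(E² + X²))
-77*(Z(-1/1 + 7/(-5), 13) - 151) = -77*((-5/3 + √(13² + (-1/1 + 7/(-5))²)) - 151) = -77*((-5/3 + √(169 + (-1*1 + 7*(-⅕))²)) - 151) = -77*((-5/3 + √(169 + (-1 - 7/5)²)) - 151) = -77*((-5/3 + √(169 + (-12/5)²)) - 151) = -77*((-5/3 + √(169 + 144/25)) - 151) = -77*((-5/3 + √(4369/25)) - 151) = -77*((-5/3 + √4369/5) - 151) = -77*(-458/3 + √4369/5) = 35266/3 - 77*√4369/5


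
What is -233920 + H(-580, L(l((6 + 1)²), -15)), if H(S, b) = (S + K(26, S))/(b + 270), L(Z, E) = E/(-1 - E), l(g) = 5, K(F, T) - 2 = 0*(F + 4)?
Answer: -880716892/3765 ≈ -2.3392e+5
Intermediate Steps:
K(F, T) = 2 (K(F, T) = 2 + 0*(F + 4) = 2 + 0*(4 + F) = 2 + 0 = 2)
H(S, b) = (2 + S)/(270 + b) (H(S, b) = (S + 2)/(b + 270) = (2 + S)/(270 + b))
-233920 + H(-580, L(l((6 + 1)²), -15)) = -233920 + (2 - 580)/(270 - 1*(-15)/(1 - 15)) = -233920 - 578/(270 - 1*(-15)/(-14)) = -233920 - 578/(270 - 1*(-15)*(-1/14)) = -233920 - 578/(270 - 15/14) = -233920 - 578/(3765/14) = -233920 + (14/3765)*(-578) = -233920 - 8092/3765 = -880716892/3765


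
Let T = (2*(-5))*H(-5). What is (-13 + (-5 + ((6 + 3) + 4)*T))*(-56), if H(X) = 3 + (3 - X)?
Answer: 81088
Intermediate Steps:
H(X) = 6 - X
T = -110 (T = (2*(-5))*(6 - 1*(-5)) = -10*(6 + 5) = -10*11 = -110)
(-13 + (-5 + ((6 + 3) + 4)*T))*(-56) = (-13 + (-5 + ((6 + 3) + 4)*(-110)))*(-56) = (-13 + (-5 + (9 + 4)*(-110)))*(-56) = (-13 + (-5 + 13*(-110)))*(-56) = (-13 + (-5 - 1430))*(-56) = (-13 - 1435)*(-56) = -1448*(-56) = 81088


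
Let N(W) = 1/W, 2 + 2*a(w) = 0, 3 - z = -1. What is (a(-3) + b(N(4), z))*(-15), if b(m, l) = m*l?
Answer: 0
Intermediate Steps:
z = 4 (z = 3 - 1*(-1) = 3 + 1 = 4)
a(w) = -1 (a(w) = -1 + (½)*0 = -1 + 0 = -1)
b(m, l) = l*m
(a(-3) + b(N(4), z))*(-15) = (-1 + 4/4)*(-15) = (-1 + 4*(¼))*(-15) = (-1 + 1)*(-15) = 0*(-15) = 0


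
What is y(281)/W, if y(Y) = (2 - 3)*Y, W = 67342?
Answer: -281/67342 ≈ -0.0041727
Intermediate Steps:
y(Y) = -Y
y(281)/W = -1*281/67342 = -281*1/67342 = -281/67342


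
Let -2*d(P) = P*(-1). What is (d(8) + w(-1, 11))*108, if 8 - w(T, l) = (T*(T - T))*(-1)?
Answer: 1296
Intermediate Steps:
d(P) = P/2 (d(P) = -P*(-1)/2 = -(-1)*P/2 = P/2)
w(T, l) = 8 (w(T, l) = 8 - T*(T - T)*(-1) = 8 - T*0*(-1) = 8 - 0*(-1) = 8 - 1*0 = 8 + 0 = 8)
(d(8) + w(-1, 11))*108 = ((1/2)*8 + 8)*108 = (4 + 8)*108 = 12*108 = 1296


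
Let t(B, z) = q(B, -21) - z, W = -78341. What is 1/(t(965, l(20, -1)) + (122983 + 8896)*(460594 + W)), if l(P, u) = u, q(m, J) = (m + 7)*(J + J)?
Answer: 1/50411102564 ≈ 1.9837e-11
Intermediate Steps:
q(m, J) = 2*J*(7 + m) (q(m, J) = (7 + m)*(2*J) = 2*J*(7 + m))
t(B, z) = -294 - z - 42*B (t(B, z) = 2*(-21)*(7 + B) - z = (-294 - 42*B) - z = -294 - z - 42*B)
1/(t(965, l(20, -1)) + (122983 + 8896)*(460594 + W)) = 1/((-294 - 1*(-1) - 42*965) + (122983 + 8896)*(460594 - 78341)) = 1/((-294 + 1 - 40530) + 131879*382253) = 1/(-40823 + 50411143387) = 1/50411102564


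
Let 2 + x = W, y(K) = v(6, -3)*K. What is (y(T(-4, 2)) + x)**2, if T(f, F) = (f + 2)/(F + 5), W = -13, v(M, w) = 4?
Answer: 12769/49 ≈ 260.59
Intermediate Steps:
T(f, F) = (2 + f)/(5 + F)
y(K) = 4*K
x = -15 (x = -2 - 13 = -15)
(y(T(-4, 2)) + x)**2 = (4*((2 - 4)/(5 + 2)) - 15)**2 = (4*(-2/7) - 15)**2 = (-8/7 - 15)**2 = (-113/7)**2 = 12769/49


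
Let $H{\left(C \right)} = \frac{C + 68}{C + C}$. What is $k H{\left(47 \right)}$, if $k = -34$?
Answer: $- \frac{1955}{47} \approx -41.596$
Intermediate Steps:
$H{\left(C \right)} = \frac{68 + C}{2 C}$
$k H{\left(47 \right)} = - 34 \frac{68 + 47}{2 \cdot 47} = - 34 \cdot \frac{1}{2} \cdot \frac{1}{47} \cdot 115 = \left(-34\right) \frac{115}{94} = - \frac{1955}{47}$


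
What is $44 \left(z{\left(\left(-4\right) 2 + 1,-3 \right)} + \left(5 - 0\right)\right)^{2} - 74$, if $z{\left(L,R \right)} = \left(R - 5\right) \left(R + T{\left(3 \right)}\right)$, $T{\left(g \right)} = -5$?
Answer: $209410$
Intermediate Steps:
$z{\left(L,R \right)} = \left(-5 + R\right)^{2}$ ($z{\left(L,R \right)} = \left(R - 5\right) \left(R - 5\right) = \left(-5 + R\right) \left(-5 + R\right) = \left(-5 + R\right)^{2}$)
$44 \left(z{\left(\left(-4\right) 2 + 1,-3 \right)} + \left(5 - 0\right)\right)^{2} - 74 = 44 \left(\left(25 + \left(-3\right)^{2} - -30\right) + \left(5 - 0\right)\right)^{2} - 74 = 44 \left(\left(25 + 9 + 30\right) + \left(5 + 0\right)\right)^{2} - 74 = 44 \left(64 + 5\right)^{2} - 74 = 44 \cdot 69^{2} - 74 = 44 \cdot 4761 - 74 = 209484 - 74 = 209410$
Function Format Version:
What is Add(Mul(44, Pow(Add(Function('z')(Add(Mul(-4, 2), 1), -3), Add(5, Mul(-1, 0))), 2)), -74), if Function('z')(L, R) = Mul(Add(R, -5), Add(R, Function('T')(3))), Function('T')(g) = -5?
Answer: 209410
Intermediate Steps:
Function('z')(L, R) = Pow(Add(-5, R), 2) (Function('z')(L, R) = Mul(Add(R, -5), Add(R, -5)) = Mul(Add(-5, R), Add(-5, R)) = Pow(Add(-5, R), 2))
Add(Mul(44, Pow(Add(Function('z')(Add(Mul(-4, 2), 1), -3), Add(5, Mul(-1, 0))), 2)), -74) = Add(Mul(44, Pow(Add(Add(25, Pow(-3, 2), Mul(-10, -3)), Add(5, Mul(-1, 0))), 2)), -74) = Add(Mul(44, Pow(Add(Add(25, 9, 30), Add(5, 0)), 2)), -74) = Add(Mul(44, Pow(Add(64, 5), 2)), -74) = Add(Mul(44, Pow(69, 2)), -74) = Add(Mul(44, 4761), -74) = Add(209484, -74) = 209410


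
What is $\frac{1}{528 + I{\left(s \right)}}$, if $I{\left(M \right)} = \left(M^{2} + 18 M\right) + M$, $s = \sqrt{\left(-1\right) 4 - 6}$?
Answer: $- \frac{i}{- 518 i + 19 \sqrt{10}} \approx 0.0019049 - 0.00022095 i$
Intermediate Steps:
$s = i \sqrt{10}$ ($s = \sqrt{-4 - 6} = \sqrt{-10} = i \sqrt{10} \approx 3.1623 i$)
$I{\left(M \right)} = M^{2} + 19 M$
$\frac{1}{528 + I{\left(s \right)}} = \frac{1}{528 + i \sqrt{10} \left(19 + i \sqrt{10}\right)}$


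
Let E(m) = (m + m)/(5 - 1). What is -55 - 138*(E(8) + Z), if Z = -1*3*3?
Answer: 635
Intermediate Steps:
Z = -9 (Z = -3*3 = -9)
E(m) = m/2 (E(m) = (2*m)/4 = (2*m)*(¼) = m/2)
-55 - 138*(E(8) + Z) = -55 - 138*((½)*8 - 9) = -55 - 138*(4 - 9) = -55 - 138*(-5) = -55 + 690 = 635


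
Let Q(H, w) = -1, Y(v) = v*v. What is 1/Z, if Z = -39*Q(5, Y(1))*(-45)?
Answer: -1/1755 ≈ -0.00056980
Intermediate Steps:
Y(v) = v**2
Z = -1755 (Z = -39*(-1)*(-45) = 39*(-45) = -1755)
1/Z = 1/(-1755) = -1/1755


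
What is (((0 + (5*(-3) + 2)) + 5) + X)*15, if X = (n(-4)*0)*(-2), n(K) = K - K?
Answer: -120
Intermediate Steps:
n(K) = 0
X = 0 (X = (0*0)*(-2) = 0*(-2) = 0)
(((0 + (5*(-3) + 2)) + 5) + X)*15 = (((0 + (5*(-3) + 2)) + 5) + 0)*15 = (((0 + (-15 + 2)) + 5) + 0)*15 = (((0 - 13) + 5) + 0)*15 = ((-13 + 5) + 0)*15 = (-8 + 0)*15 = -8*15 = -120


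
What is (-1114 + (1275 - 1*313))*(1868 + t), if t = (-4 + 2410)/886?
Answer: -125966504/443 ≈ -2.8435e+5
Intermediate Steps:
t = 1203/443 (t = 2406*(1/886) = 1203/443 ≈ 2.7156)
(-1114 + (1275 - 1*313))*(1868 + t) = (-1114 + (1275 - 1*313))*(1868 + 1203/443) = (-1114 + (1275 - 313))*(828727/443) = (-1114 + 962)*(828727/443) = -152*828727/443 = -125966504/443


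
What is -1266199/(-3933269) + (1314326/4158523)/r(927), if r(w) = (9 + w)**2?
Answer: 177427082039419811/551151643218445152 ≈ 0.32192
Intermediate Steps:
-1266199/(-3933269) + (1314326/4158523)/r(927) = -1266199/(-3933269) + (1314326/4158523)/((9 + 927)**2) = -1266199*(-1/3933269) + (1314326*(1/4158523))/(936**2) = 1266199/3933269 + (1314326/4158523)/876096 = 1266199/3933269 + (1314326/4158523)*(1/876096) = 1266199/3933269 + 50551/140125591008 = 177427082039419811/551151643218445152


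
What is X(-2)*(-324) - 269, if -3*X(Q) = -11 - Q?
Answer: -1241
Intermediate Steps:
X(Q) = 11/3 + Q/3 (X(Q) = -(-11 - Q)/3 = 11/3 + Q/3)
X(-2)*(-324) - 269 = (11/3 + (⅓)*(-2))*(-324) - 269 = (11/3 - ⅔)*(-324) - 269 = 3*(-324) - 269 = -972 - 269 = -1241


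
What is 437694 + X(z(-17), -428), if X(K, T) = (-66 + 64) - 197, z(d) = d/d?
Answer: 437495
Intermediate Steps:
z(d) = 1
X(K, T) = -199 (X(K, T) = -2 - 197 = -199)
437694 + X(z(-17), -428) = 437694 - 199 = 437495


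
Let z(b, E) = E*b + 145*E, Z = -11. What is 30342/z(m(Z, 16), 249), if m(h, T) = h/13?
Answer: 65741/77771 ≈ 0.84531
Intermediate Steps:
m(h, T) = h/13 (m(h, T) = h*(1/13) = h/13)
z(b, E) = 145*E + E*b
30342/z(m(Z, 16), 249) = 30342/((249*(145 + (1/13)*(-11)))) = 30342/((249*(145 - 11/13))) = 30342/((249*(1874/13))) = 30342/(466626/13) = 30342*(13/466626) = 65741/77771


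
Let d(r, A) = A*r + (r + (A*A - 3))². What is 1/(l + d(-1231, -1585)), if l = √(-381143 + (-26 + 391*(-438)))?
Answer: 6305077753216/39754005474099322598895083 - I*√552427/39754005474099322598895083 ≈ 1.586e-13 - 1.8696e-23*I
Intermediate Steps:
d(r, A) = (-3 + r + A²)² + A*r (d(r, A) = A*r + (r + (A² - 3))² = A*r + (r + (-3 + A²))² = A*r + (-3 + r + A²)² = (-3 + r + A²)² + A*r)
l = I*√552427 (l = √(-381143 + (-26 - 171258)) = √(-381143 - 171284) = √(-552427) = I*√552427 ≈ 743.25*I)
1/(l + d(-1231, -1585)) = 1/(I*√552427 + ((-3 - 1231 + (-1585)²)² - 1585*(-1231))) = 1/(I*√552427 + ((-3 - 1231 + 2512225)² + 1951135)) = 1/(I*√552427 + (2510991² + 1951135)) = 1/(I*√552427 + (6305075802081 + 1951135)) = 1/(I*√552427 + 6305077753216) = 1/(6305077753216 + I*√552427)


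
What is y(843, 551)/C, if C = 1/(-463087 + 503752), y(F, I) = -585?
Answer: -23789025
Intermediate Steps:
C = 1/40665 ≈ 2.4591e-5
y(843, 551)/C = -585/1/40665 = -585*40665 = -23789025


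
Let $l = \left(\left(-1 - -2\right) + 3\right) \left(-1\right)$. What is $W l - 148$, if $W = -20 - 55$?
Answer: $152$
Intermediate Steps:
$l = -4$ ($l = \left(\left(-1 + 2\right) + 3\right) \left(-1\right) = \left(1 + 3\right) \left(-1\right) = 4 \left(-1\right) = -4$)
$W = -75$ ($W = -20 - 55 = -75$)
$W l - 148 = \left(-75\right) \left(-4\right) - 148 = 300 - 148 = 152$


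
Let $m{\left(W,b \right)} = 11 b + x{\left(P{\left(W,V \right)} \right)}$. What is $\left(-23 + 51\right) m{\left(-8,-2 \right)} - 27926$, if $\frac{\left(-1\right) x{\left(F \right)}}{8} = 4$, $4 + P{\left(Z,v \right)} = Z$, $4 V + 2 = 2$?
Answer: $-29438$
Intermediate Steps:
$V = 0$ ($V = - \frac{1}{2} + \frac{1}{4} \cdot 2 = - \frac{1}{2} + \frac{1}{2} = 0$)
$P{\left(Z,v \right)} = -4 + Z$
$x{\left(F \right)} = -32$ ($x{\left(F \right)} = \left(-8\right) 4 = -32$)
$m{\left(W,b \right)} = -32 + 11 b$ ($m{\left(W,b \right)} = 11 b - 32 = -32 + 11 b$)
$\left(-23 + 51\right) m{\left(-8,-2 \right)} - 27926 = \left(-23 + 51\right) \left(-32 + 11 \left(-2\right)\right) - 27926 = 28 \left(-32 - 22\right) - 27926 = 28 \left(-54\right) - 27926 = -1512 - 27926 = -29438$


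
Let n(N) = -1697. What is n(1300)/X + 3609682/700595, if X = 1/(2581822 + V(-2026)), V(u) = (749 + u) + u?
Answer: -3065626285802403/700595 ≈ -4.3757e+9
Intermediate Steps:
V(u) = 749 + 2*u
X = 1/2578519 (X = 1/(2581822 + (749 + 2*(-2026))) = 1/(2581822 + (749 - 4052)) = 1/(2581822 - 3303) = 1/2578519 ≈ 3.8782e-7)
n(1300)/X + 3609682/700595 = -1697/1/2578519 + 3609682/700595 = -1697*2578519 + 3609682*(1/700595) = -4375746743 + 3609682/700595 = -3065626285802403/700595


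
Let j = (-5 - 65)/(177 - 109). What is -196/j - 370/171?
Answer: 160942/855 ≈ 188.24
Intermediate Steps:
j = -35/34 (j = -70/68 = -70*1/68 = -35/34 ≈ -1.0294)
-196/j - 370/171 = -196/(-35/34) - 370/171 = -196*(-34/35) - 370*1/171 = 952/5 - 370/171 = 160942/855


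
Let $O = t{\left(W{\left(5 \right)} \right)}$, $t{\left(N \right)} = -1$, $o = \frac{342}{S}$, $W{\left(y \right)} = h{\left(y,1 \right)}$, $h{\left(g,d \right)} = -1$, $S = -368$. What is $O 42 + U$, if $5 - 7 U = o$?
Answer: $- \frac{53005}{1288} \approx -41.153$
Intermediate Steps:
$W{\left(y \right)} = -1$
$o = - \frac{171}{184}$ ($o = \frac{342}{-368} = 342 \left(- \frac{1}{368}\right) = - \frac{171}{184} \approx -0.92935$)
$O = -1$
$U = \frac{1091}{1288}$ ($U = \frac{5}{7} - - \frac{171}{1288} = \frac{5}{7} + \frac{171}{1288} = \frac{1091}{1288} \approx 0.84705$)
$O 42 + U = \left(-1\right) 42 + \frac{1091}{1288} = -42 + \frac{1091}{1288} = - \frac{53005}{1288}$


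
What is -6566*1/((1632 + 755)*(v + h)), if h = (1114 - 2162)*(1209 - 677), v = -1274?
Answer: 67/13611015 ≈ 4.9225e-6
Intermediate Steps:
h = -557536 (h = -1048*532 = -557536)
-6566*1/((1632 + 755)*(v + h)) = -6566*1/((-1274 - 557536)*(1632 + 755)) = -6566/((-558810*2387)) = -6566/(-1333879470) = -6566*(-1/1333879470) = 67/13611015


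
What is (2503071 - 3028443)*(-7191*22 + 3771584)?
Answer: -1898369728104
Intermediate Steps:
(2503071 - 3028443)*(-7191*22 + 3771584) = -525372*(-158202 + 3771584) = -525372*3613382 = -1898369728104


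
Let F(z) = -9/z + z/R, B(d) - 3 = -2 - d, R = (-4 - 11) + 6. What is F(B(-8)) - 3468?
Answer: -3470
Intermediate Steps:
R = -9 (R = -15 + 6 = -9)
B(d) = 1 - d (B(d) = 3 + (-2 - d) = 1 - d)
F(z) = -9/z - z/9 (F(z) = -9/z + z/(-9) = -9/z + z*(-⅑) = -9/z - z/9)
F(B(-8)) - 3468 = (-9/(1 - 1*(-8)) - (1 - 1*(-8))/9) - 3468 = (-9/(1 + 8) - (1 + 8)/9) - 3468 = (-9/9 - ⅑*9) - 3468 = (-9*⅑ - 1) - 3468 = (-1 - 1) - 3468 = -2 - 3468 = -3470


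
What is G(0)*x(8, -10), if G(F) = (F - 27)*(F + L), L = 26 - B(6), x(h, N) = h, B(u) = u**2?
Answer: 2160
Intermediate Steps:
L = -10 (L = 26 - 1*6**2 = 26 - 1*36 = 26 - 36 = -10)
G(F) = (-27 + F)*(-10 + F) (G(F) = (F - 27)*(F - 10) = (-27 + F)*(-10 + F))
G(0)*x(8, -10) = (270 + 0**2 - 37*0)*8 = (270 + 0 + 0)*8 = 270*8 = 2160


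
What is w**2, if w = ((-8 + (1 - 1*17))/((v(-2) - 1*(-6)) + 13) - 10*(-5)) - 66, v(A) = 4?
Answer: 153664/529 ≈ 290.48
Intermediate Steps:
w = -392/23 (w = ((-8 + (1 - 1*17))/((4 - 1*(-6)) + 13) - 10*(-5)) - 66 = ((-8 + (1 - 17))/((4 + 6) + 13) + 50) - 66 = ((-8 - 16)/(10 + 13) + 50) - 66 = (-24/23 + 50) - 66 = 1126/23 - 66 = -392/23 ≈ -17.043)
w**2 = (-392/23)**2 = 153664/529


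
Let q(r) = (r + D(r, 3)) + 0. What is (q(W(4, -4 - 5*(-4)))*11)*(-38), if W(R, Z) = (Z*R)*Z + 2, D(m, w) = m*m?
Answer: -440447436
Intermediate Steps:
D(m, w) = m**2
W(R, Z) = 2 + R*Z**2 (W(R, Z) = (R*Z)*Z + 2 = R*Z**2 + 2 = 2 + R*Z**2)
q(r) = r + r**2 (q(r) = (r + r**2) + 0 = r + r**2)
(q(W(4, -4 - 5*(-4)))*11)*(-38) = (((2 + 4*(-4 - 5*(-4))**2)*(1 + (2 + 4*(-4 - 5*(-4))**2)))*11)*(-38) = (((2 + 4*(-4 + 20)**2)*(1 + (2 + 4*(-4 + 20)**2)))*11)*(-38) = (((2 + 4*16**2)*(1 + (2 + 4*16**2)))*11)*(-38) = (((2 + 4*256)*(1 + (2 + 4*256)))*11)*(-38) = (((2 + 1024)*(1 + (2 + 1024)))*11)*(-38) = ((1026*(1 + 1026))*11)*(-38) = ((1026*1027)*11)*(-38) = (1053702*11)*(-38) = 11590722*(-38) = -440447436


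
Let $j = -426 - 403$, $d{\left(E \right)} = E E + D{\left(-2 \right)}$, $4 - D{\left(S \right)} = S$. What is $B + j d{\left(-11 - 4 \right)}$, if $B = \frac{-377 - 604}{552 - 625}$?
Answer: $- \frac{13978446}{73} \approx -1.9149 \cdot 10^{5}$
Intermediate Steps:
$D{\left(S \right)} = 4 - S$
$d{\left(E \right)} = 6 + E^{2}$ ($d{\left(E \right)} = E E + \left(4 - -2\right) = E^{2} + \left(4 + 2\right) = E^{2} + 6 = 6 + E^{2}$)
$B = \frac{981}{73}$ ($B = - \frac{981}{552 - 625} = - \frac{981}{-73} = \left(-981\right) \left(- \frac{1}{73}\right) = \frac{981}{73} \approx 13.438$)
$j = -829$ ($j = -426 - 403 = -829$)
$B + j d{\left(-11 - 4 \right)} = \frac{981}{73} - 829 \left(6 + \left(-11 - 4\right)^{2}\right) = \frac{981}{73} - 829 \left(6 + \left(-15\right)^{2}\right) = \frac{981}{73} - 829 \left(6 + 225\right) = \frac{981}{73} - 191499 = - \frac{13978446}{73}$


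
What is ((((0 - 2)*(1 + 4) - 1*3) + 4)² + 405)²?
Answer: 236196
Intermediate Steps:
((((0 - 2)*(1 + 4) - 1*3) + 4)² + 405)² = (((-2*5 - 3) + 4)² + 405)² = (((-10 - 3) + 4)² + 405)² = ((-13 + 4)² + 405)² = ((-9)² + 405)² = (81 + 405)² = 486² = 236196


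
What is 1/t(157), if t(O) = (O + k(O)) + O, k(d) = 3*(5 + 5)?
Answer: 1/344 ≈ 0.0029070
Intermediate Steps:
k(d) = 30 (k(d) = 3*10 = 30)
t(O) = 30 + 2*O (t(O) = (O + 30) + O = (30 + O) + O = 30 + 2*O)
1/t(157) = 1/(30 + 2*157) = 1/(30 + 314) = 1/344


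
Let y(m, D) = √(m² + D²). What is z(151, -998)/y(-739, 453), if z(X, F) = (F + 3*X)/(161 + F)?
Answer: 109*√751330/125772642 ≈ 0.00075120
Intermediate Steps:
z(X, F) = (F + 3*X)/(161 + F)
y(m, D) = √(D² + m²)
z(151, -998)/y(-739, 453) = ((-998 + 3*151)/(161 - 998))/(√(453² + (-739)²)) = ((-998 + 453)/(-837))/(√(205209 + 546121)) = (-1/837*(-545))/(√751330) = 545*(√751330/751330)/837 = 109*√751330/125772642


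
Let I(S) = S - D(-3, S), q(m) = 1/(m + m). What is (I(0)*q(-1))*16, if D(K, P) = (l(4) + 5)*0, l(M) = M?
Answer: 0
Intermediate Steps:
q(m) = 1/(2*m)
D(K, P) = 0 (D(K, P) = (4 + 5)*0 = 9*0 = 0)
I(S) = S (I(S) = S - 1*0 = S + 0 = S)
(I(0)*q(-1))*16 = (0*((½)/(-1)))*16 = (0*((½)*(-1)))*16 = (0*(-½))*16 = 0*16 = 0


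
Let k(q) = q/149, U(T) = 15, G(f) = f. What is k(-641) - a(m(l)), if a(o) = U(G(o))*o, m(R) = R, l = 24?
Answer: -54281/149 ≈ -364.30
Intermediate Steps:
a(o) = 15*o
k(q) = q/149 (k(q) = q*(1/149) = q/149)
k(-641) - a(m(l)) = (1/149)*(-641) - 15*24 = -641/149 - 1*360 = -641/149 - 360 = -54281/149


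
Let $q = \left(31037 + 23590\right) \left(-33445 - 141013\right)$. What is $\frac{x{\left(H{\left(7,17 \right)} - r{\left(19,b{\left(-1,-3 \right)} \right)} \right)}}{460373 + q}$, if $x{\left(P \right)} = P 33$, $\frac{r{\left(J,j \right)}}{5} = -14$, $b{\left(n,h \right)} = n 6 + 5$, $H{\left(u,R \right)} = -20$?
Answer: $- \frac{1650}{9529656793} \approx -1.7314 \cdot 10^{-7}$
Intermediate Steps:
$b{\left(n,h \right)} = 5 + 6 n$ ($b{\left(n,h \right)} = 6 n + 5 = 5 + 6 n$)
$r{\left(J,j \right)} = -70$ ($r{\left(J,j \right)} = 5 \left(-14\right) = -70$)
$x{\left(P \right)} = 33 P$
$q = -9530117166$ ($q = 54627 \left(-174458\right) = -9530117166$)
$\frac{x{\left(H{\left(7,17 \right)} - r{\left(19,b{\left(-1,-3 \right)} \right)} \right)}}{460373 + q} = \frac{33 \left(-20 - -70\right)}{460373 - 9530117166} = \frac{33 \left(-20 + 70\right)}{-9529656793} = 33 \cdot 50 \left(- \frac{1}{9529656793}\right) = 1650 \left(- \frac{1}{9529656793}\right) = - \frac{1650}{9529656793}$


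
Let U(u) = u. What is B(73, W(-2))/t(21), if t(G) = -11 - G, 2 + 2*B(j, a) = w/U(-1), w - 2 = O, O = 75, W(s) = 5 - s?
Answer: 79/64 ≈ 1.2344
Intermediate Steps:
w = 77 (w = 2 + 75 = 77)
B(j, a) = -79/2 (B(j, a) = -1 + (77/(-1))/2 = -1 + (77*(-1))/2 = -1 + (½)*(-77) = -1 - 77/2 = -79/2)
B(73, W(-2))/t(21) = -79/(2*(-11 - 1*21)) = -79/(2*(-11 - 21)) = -79/2/(-32) = -79/2*(-1/32) = 79/64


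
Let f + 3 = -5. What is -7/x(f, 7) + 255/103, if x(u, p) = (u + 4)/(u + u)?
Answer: -2629/103 ≈ -25.524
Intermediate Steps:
f = -8 (f = -3 - 5 = -8)
x(u, p) = (4 + u)/(2*u) (x(u, p) = (4 + u)/((2*u)) = (4 + u)*(1/(2*u)) = (4 + u)/(2*u))
-7/x(f, 7) + 255/103 = -7*(-16/(4 - 8)) + 255/103 = -7/((1/2)*(-1/8)*(-4)) + 255*(1/103) = -7/1/4 + 255/103 = -7*4 + 255/103 = -28 + 255/103 = -2629/103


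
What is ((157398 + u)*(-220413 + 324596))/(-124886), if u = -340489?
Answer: 19074969653/124886 ≈ 1.5274e+5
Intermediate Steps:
((157398 + u)*(-220413 + 324596))/(-124886) = ((157398 - 340489)*(-220413 + 324596))/(-124886) = -183091*104183*(-1/124886) = -19074969653*(-1/124886) = 19074969653/124886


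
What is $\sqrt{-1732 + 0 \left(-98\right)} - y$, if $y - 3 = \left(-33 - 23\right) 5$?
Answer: $277 + 2 i \sqrt{433} \approx 277.0 + 41.617 i$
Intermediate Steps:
$y = -277$ ($y = 3 + \left(-33 - 23\right) 5 = 3 - 280 = -277$)
$\sqrt{-1732 + 0 \left(-98\right)} - y = \sqrt{-1732 + 0 \left(-98\right)} - -277 = \sqrt{-1732 + 0} + 277 = \sqrt{-1732} + 277 = 2 i \sqrt{433} + 277 = 277 + 2 i \sqrt{433}$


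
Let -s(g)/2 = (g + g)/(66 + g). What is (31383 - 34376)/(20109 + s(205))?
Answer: -811103/5448719 ≈ -0.14886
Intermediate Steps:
s(g) = -4*g/(66 + g) (s(g) = -2*(g + g)/(66 + g) = -2*2*g/(66 + g) = -4*g/(66 + g))
(31383 - 34376)/(20109 + s(205)) = (31383 - 34376)/(20109 - 4*205/(66 + 205)) = -2993/(20109 - 4*205/271) = -2993/(20109 - 4*205*1/271) = -2993/(20109 - 820/271) = -2993/5448719/271 = -2993*271/5448719 = -811103/5448719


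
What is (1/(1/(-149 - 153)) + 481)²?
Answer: 32041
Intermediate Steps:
(1/(1/(-149 - 153)) + 481)² = (1/(1/(-302)) + 481)² = (1/(-1/302) + 481)² = (-302 + 481)² = 179² = 32041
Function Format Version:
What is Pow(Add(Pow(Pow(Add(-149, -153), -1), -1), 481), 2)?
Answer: 32041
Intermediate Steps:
Pow(Add(Pow(Pow(Add(-149, -153), -1), -1), 481), 2) = Pow(Add(Pow(Pow(-302, -1), -1), 481), 2) = Pow(Add(Pow(Rational(-1, 302), -1), 481), 2) = Pow(Add(-302, 481), 2) = Pow(179, 2) = 32041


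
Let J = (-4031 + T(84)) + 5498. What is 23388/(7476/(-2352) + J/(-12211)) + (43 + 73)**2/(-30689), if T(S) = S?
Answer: -245421156210848/34684922623 ≈ -7075.7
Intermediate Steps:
J = 1551 (J = (-4031 + 84) + 5498 = -3947 + 5498 = 1551)
23388/(7476/(-2352) + J/(-12211)) + (43 + 73)**2/(-30689) = 23388/(7476/(-2352) + 1551/(-12211)) + (43 + 73)**2/(-30689) = 23388/(7476*(-1/2352) + 1551*(-1/12211)) + 116**2*(-1/30689) = 23388/(-89/28 - 1551/12211) + 13456*(-1/30689) = 23388/(-1130207/341908) - 13456/30689 = 23388*(-341908/1130207) - 13456/30689 = -7996544304/1130207 - 13456/30689 = -245421156210848/34684922623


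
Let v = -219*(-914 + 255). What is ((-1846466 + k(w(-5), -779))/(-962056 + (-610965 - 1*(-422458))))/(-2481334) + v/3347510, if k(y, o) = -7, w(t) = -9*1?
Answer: 34335027408620021/796409198047833785 ≈ 0.043112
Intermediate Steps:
w(t) = -9
v = 144321 (v = -219*(-659) = 144321)
((-1846466 + k(w(-5), -779))/(-962056 + (-610965 - 1*(-422458))))/(-2481334) + v/3347510 = ((-1846466 - 7)/(-962056 + (-610965 - 1*(-422458))))/(-2481334) + 144321/3347510 = -1846473/(-962056 + (-610965 + 422458))*(-1/2481334) + 144321*(1/3347510) = -1846473/(-962056 - 188507)*(-1/2481334) + 144321/3347510 = -1846473/(-1150563)*(-1/2481334) + 144321/3347510 = -1846473*(-1/1150563)*(-1/2481334) + 144321/3347510 = (615491/383521)*(-1/2481334) + 144321/3347510 = -615491/951643697014 + 144321/3347510 = 34335027408620021/796409198047833785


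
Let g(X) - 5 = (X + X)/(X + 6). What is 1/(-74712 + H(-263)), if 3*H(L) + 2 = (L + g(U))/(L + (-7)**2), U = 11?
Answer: -5457/407704840 ≈ -1.3385e-5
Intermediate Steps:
g(X) = 5 + 2*X/(6 + X) (g(X) = 5 + (X + X)/(X + 6) = 5 + (2*X)/(6 + X) = 5 + 2*X/(6 + X))
H(L) = -2/3 + (107/17 + L)/(3*(49 + L)) (H(L) = -2/3 + ((L + (30 + 7*11)/(6 + 11))/(L + (-7)**2))/3 = -2/3 + ((L + (30 + 77)/17)/(L + 49))/3 = -2/3 + ((L + (1/17)*107)/(49 + L))/3 = -2/3 + ((L + 107/17)/(49 + L))/3 = -2/3 + ((107/17 + L)/(49 + L))/3 = -2/3 + (107/17 + L)/(3*(49 + L)))
1/(-74712 + H(-263)) = 1/(-74712 + (-1559 - 17*(-263))/(51*(49 - 263))) = 1/(-74712 + (1/51)*(-1559 + 4471)/(-214)) = 1/(-74712 + (1/51)*(-1/214)*2912) = 1/(-74712 - 1456/5457) = 1/(-407704840/5457) = -5457/407704840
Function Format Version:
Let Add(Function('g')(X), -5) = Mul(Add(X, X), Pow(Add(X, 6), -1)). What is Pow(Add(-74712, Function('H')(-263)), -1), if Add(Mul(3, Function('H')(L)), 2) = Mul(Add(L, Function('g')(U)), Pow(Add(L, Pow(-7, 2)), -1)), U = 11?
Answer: Rational(-5457, 407704840) ≈ -1.3385e-5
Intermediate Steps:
Function('g')(X) = Add(5, Mul(2, X, Pow(Add(6, X), -1))) (Function('g')(X) = Add(5, Mul(Add(X, X), Pow(Add(X, 6), -1))) = Add(5, Mul(Mul(2, X), Pow(Add(6, X), -1))) = Add(5, Mul(2, X, Pow(Add(6, X), -1))))
Function('H')(L) = Add(Rational(-2, 3), Mul(Rational(1, 3), Pow(Add(49, L), -1), Add(Rational(107, 17), L))) (Function('H')(L) = Add(Rational(-2, 3), Mul(Rational(1, 3), Mul(Add(L, Mul(Pow(Add(6, 11), -1), Add(30, Mul(7, 11)))), Pow(Add(L, Pow(-7, 2)), -1)))) = Add(Rational(-2, 3), Mul(Rational(1, 3), Mul(Add(L, Mul(Pow(17, -1), Add(30, 77))), Pow(Add(L, 49), -1)))) = Add(Rational(-2, 3), Mul(Rational(1, 3), Mul(Add(L, Mul(Rational(1, 17), 107)), Pow(Add(49, L), -1)))) = Add(Rational(-2, 3), Mul(Rational(1, 3), Mul(Add(L, Rational(107, 17)), Pow(Add(49, L), -1)))) = Add(Rational(-2, 3), Mul(Rational(1, 3), Mul(Add(Rational(107, 17), L), Pow(Add(49, L), -1)))) = Add(Rational(-2, 3), Mul(Rational(1, 3), Mul(Pow(Add(49, L), -1), Add(Rational(107, 17), L)))) = Add(Rational(-2, 3), Mul(Rational(1, 3), Pow(Add(49, L), -1), Add(Rational(107, 17), L))))
Pow(Add(-74712, Function('H')(-263)), -1) = Pow(Add(-74712, Mul(Rational(1, 51), Pow(Add(49, -263), -1), Add(-1559, Mul(-17, -263)))), -1) = Pow(Add(-74712, Mul(Rational(1, 51), Pow(-214, -1), Add(-1559, 4471))), -1) = Pow(Add(-74712, Mul(Rational(1, 51), Rational(-1, 214), 2912)), -1) = Pow(Add(-74712, Rational(-1456, 5457)), -1) = Pow(Rational(-407704840, 5457), -1) = Rational(-5457, 407704840)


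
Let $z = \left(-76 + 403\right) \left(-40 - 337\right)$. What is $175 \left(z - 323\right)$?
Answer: $-21630350$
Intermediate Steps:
$z = -123279$ ($z = 327 \left(-377\right) = -123279$)
$175 \left(z - 323\right) = 175 \left(-123279 - 323\right) = 175 \left(-123602\right) = -21630350$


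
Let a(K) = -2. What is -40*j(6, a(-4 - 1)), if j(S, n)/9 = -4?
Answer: 1440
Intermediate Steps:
j(S, n) = -36 (j(S, n) = 9*(-4) = -36)
-40*j(6, a(-4 - 1)) = -40*(-36) = 1440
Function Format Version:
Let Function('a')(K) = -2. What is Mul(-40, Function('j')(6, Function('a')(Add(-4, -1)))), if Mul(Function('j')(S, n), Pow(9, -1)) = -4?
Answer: 1440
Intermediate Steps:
Function('j')(S, n) = -36 (Function('j')(S, n) = Mul(9, -4) = -36)
Mul(-40, Function('j')(6, Function('a')(Add(-4, -1)))) = Mul(-40, -36) = 1440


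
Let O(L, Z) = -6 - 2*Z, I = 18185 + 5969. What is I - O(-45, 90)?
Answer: 24340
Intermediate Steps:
I = 24154
I - O(-45, 90) = 24154 - (-6 - 2*90) = 24154 - (-6 - 180) = 24154 - 1*(-186) = 24154 + 186 = 24340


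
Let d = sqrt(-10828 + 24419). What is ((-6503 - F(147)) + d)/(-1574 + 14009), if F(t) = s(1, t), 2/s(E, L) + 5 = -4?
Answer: -11705/22383 + sqrt(13591)/12435 ≈ -0.51357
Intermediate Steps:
s(E, L) = -2/9 (s(E, L) = 2/(-5 - 4) = 2/(-9) = 2*(-1/9) = -2/9)
d = sqrt(13591) ≈ 116.58
F(t) = -2/9
((-6503 - F(147)) + d)/(-1574 + 14009) = ((-6503 - 1*(-2/9)) + sqrt(13591))/(-1574 + 14009) = ((-6503 + 2/9) + sqrt(13591))/12435 = (-58525/9 + sqrt(13591))*(1/12435) = -11705/22383 + sqrt(13591)/12435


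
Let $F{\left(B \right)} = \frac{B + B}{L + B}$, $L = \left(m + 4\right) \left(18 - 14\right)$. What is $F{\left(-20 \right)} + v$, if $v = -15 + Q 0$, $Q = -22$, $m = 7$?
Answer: $- \frac{50}{3} \approx -16.667$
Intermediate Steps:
$L = 44$ ($L = \left(7 + 4\right) \left(18 - 14\right) = 11 \cdot 4 = 44$)
$F{\left(B \right)} = \frac{2 B}{44 + B}$ ($F{\left(B \right)} = \frac{B + B}{44 + B} = \frac{2 B}{44 + B}$)
$v = -15$ ($v = -15 - 0 = -15 + 0 = -15$)
$F{\left(-20 \right)} + v = 2 \left(-20\right) \frac{1}{44 - 20} - 15 = 2 \left(-20\right) \frac{1}{24} - 15 = - \frac{5}{3} - 15 = - \frac{50}{3}$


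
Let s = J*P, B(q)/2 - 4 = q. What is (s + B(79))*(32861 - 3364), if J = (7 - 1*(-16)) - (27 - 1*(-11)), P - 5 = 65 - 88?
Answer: 12860692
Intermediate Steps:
B(q) = 8 + 2*q
P = -18 (P = 5 + (65 - 88) = 5 - 23 = -18)
J = -15 (J = (7 + 16) - (27 + 11) = 23 - 1*38 = 23 - 38 = -15)
s = 270 (s = -15*(-18) = 270)
(s + B(79))*(32861 - 3364) = (270 + (8 + 2*79))*(32861 - 3364) = (270 + (8 + 158))*29497 = (270 + 166)*29497 = 436*29497 = 12860692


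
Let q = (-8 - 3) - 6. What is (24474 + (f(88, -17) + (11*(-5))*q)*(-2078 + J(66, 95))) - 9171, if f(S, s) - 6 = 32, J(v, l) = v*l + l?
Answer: 4186554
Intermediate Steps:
q = -17 (q = -11 - 6 = -17)
J(v, l) = l + l*v (J(v, l) = l*v + l = l + l*v)
f(S, s) = 38 (f(S, s) = 6 + 32 = 38)
(24474 + (f(88, -17) + (11*(-5))*q)*(-2078 + J(66, 95))) - 9171 = (24474 + (38 + (11*(-5))*(-17))*(-2078 + 95*(1 + 66))) - 9171 = (24474 + (38 - 55*(-17))*(-2078 + 95*67)) - 9171 = (24474 + (38 + 935)*(-2078 + 6365)) - 9171 = (24474 + 973*4287) - 9171 = (24474 + 4171251) - 9171 = 4195725 - 9171 = 4186554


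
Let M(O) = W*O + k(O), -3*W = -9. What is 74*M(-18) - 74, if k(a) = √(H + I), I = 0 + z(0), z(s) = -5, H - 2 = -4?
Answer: -4070 + 74*I*√7 ≈ -4070.0 + 195.79*I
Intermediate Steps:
H = -2 (H = 2 - 4 = -2)
W = 3 (W = -⅓*(-9) = 3)
I = -5 (I = 0 - 5 = -5)
k(a) = I*√7 (k(a) = √(-2 - 5) = √(-7) = I*√7)
M(O) = 3*O + I*√7
74*M(-18) - 74 = 74*(3*(-18) + I*√7) - 74 = 74*(-54 + I*√7) - 74 = (-3996 + 74*I*√7) - 74 = -4070 + 74*I*√7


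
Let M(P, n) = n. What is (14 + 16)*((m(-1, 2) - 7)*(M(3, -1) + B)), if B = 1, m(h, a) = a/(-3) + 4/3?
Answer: 0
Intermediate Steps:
m(h, a) = 4/3 - a/3 (m(h, a) = a*(-⅓) + 4*(⅓) = -a/3 + 4/3 = 4/3 - a/3)
(14 + 16)*((m(-1, 2) - 7)*(M(3, -1) + B)) = (14 + 16)*(((4/3 - ⅓*2) - 7)*(-1 + 1)) = 30*(((4/3 - ⅔) - 7)*0) = 30*((⅔ - 7)*0) = 30*(-19/3*0) = 30*0 = 0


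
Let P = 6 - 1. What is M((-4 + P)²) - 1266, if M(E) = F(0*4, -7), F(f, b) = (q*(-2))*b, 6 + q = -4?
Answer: -1406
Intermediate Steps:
q = -10 (q = -6 - 4 = -10)
P = 5
F(f, b) = 20*b (F(f, b) = (-10*(-2))*b = 20*b)
M(E) = -140 (M(E) = 20*(-7) = -140)
M((-4 + P)²) - 1266 = -140 - 1266 = -1406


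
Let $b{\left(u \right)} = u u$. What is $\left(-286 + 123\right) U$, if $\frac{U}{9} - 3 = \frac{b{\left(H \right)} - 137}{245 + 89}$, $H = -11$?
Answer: $- \frac{723231}{167} \approx -4330.7$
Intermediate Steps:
$b{\left(u \right)} = u^{2}$
$U = \frac{4437}{167}$ ($U = 27 + 9 \frac{\left(-11\right)^{2} - 137}{245 + 89} = 27 + 9 \frac{121 - 137}{334} = 27 + 9 \left(\left(-16\right) \frac{1}{334}\right) = 27 + 9 \left(- \frac{8}{167}\right) = 27 - \frac{72}{167} = \frac{4437}{167} \approx 26.569$)
$\left(-286 + 123\right) U = \left(-286 + 123\right) \frac{4437}{167} = \left(-163\right) \frac{4437}{167} = - \frac{723231}{167}$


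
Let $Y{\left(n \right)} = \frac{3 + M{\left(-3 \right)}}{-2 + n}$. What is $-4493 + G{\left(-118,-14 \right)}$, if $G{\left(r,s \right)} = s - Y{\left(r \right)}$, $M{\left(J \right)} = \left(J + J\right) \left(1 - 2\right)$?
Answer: $- \frac{180277}{40} \approx -4506.9$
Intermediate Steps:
$M{\left(J \right)} = - 2 J$ ($M{\left(J \right)} = 2 J \left(-1\right) = - 2 J$)
$Y{\left(n \right)} = \frac{9}{-2 + n}$ ($Y{\left(n \right)} = \frac{3 - -6}{-2 + n} = \frac{3 + 6}{-2 + n} = \frac{9}{-2 + n}$)
$G{\left(r,s \right)} = s - \frac{9}{-2 + r}$
$-4493 + G{\left(-118,-14 \right)} = -4493 + \frac{-9 - 14 \left(-2 - 118\right)}{-2 - 118} = -4493 + \frac{-9 - -1680}{-120} = -4493 - \frac{-9 + 1680}{120} = -4493 - \frac{557}{40} = - \frac{180277}{40}$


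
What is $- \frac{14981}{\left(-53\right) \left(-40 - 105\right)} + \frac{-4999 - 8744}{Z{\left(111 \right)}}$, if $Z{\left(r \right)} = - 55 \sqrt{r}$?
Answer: $- \frac{14981}{7685} + \frac{4581 \sqrt{111}}{2035} \approx 21.767$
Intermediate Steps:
$- \frac{14981}{\left(-53\right) \left(-40 - 105\right)} + \frac{-4999 - 8744}{Z{\left(111 \right)}} = - \frac{14981}{\left(-53\right) \left(-40 - 105\right)} + \frac{-4999 - 8744}{\left(-55\right) \sqrt{111}} = - \frac{14981}{\left(-53\right) \left(-145\right)} - 13743 \left(- \frac{\sqrt{111}}{6105}\right) = - \frac{14981}{7685} + \frac{4581 \sqrt{111}}{2035}$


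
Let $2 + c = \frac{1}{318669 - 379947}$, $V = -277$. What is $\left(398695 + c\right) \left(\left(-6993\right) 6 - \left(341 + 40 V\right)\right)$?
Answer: $- \frac{762714812257007}{61278} \approx -1.2447 \cdot 10^{10}$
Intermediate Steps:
$c = - \frac{122557}{61278}$ ($c = -2 + \frac{1}{318669 - 379947} = -2 + \frac{1}{-61278} = -2 - \frac{1}{61278} = - \frac{122557}{61278} \approx -2.0$)
$\left(398695 + c\right) \left(\left(-6993\right) 6 - \left(341 + 40 V\right)\right) = \left(398695 - \frac{122557}{61278}\right) \left(\left(-6993\right) 6 - -10739\right) = \frac{24431109653 \left(-41958 + \left(-341 + 11080\right)\right)}{61278} = \frac{24431109653 \left(-41958 + 10739\right)}{61278} = \frac{24431109653}{61278} \left(-31219\right) = - \frac{762714812257007}{61278}$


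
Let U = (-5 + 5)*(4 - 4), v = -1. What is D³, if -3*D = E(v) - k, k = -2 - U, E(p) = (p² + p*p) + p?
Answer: -1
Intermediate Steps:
U = 0 (U = 0*0 = 0)
E(p) = p + 2*p² (E(p) = (p² + p²) + p = 2*p² + p = p + 2*p²)
k = -2 (k = -2 - 1*0 = -2 + 0 = -2)
D = -1 (D = -(-(1 + 2*(-1)) - 1*(-2))/3 = -(-(1 - 2) + 2)/3 = -(-1*(-1) + 2)/3 = -(1 + 2)/3 = -⅓*3 = -1)
D³ = (-1)³ = -1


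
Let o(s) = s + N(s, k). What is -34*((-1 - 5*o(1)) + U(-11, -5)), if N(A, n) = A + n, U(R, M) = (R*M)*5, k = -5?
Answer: -9826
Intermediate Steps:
U(R, M) = 5*M*R (U(R, M) = (M*R)*5 = 5*M*R)
o(s) = -5 + 2*s (o(s) = s + (s - 5) = s + (-5 + s) = -5 + 2*s)
-34*((-1 - 5*o(1)) + U(-11, -5)) = -34*((-1 - 5*(-5 + 2*1)) + 5*(-5)*(-11)) = -34*((-1 - 5*(-5 + 2)) + 275) = -34*((-1 - 5*(-3)) + 275) = -34*((-1 + 15) + 275) = -34*(14 + 275) = -34*289 = -9826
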